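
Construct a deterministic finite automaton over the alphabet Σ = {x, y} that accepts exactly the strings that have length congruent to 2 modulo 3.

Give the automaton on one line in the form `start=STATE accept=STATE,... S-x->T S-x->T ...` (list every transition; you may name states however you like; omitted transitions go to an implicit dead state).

start=s0 accept=s2 s0-x->s1 s0-y->s1 s1-x->s2 s1-y->s2 s2-x->s0 s2-y->s0

Count input length modulo 3: every symbol advances one step around the cycle s0 → s1 → s2 → s0. Accept at s2.
        x   y  
>  s0   s1  s1 
   s1   s2  s2 
 * s2   s0  s0 
(> = start, * = accepting)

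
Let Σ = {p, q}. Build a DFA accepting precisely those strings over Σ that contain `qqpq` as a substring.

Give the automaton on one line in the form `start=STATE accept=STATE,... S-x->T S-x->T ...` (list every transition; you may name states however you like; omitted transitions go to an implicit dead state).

start=s0 accept=s4 s0-p->s0 s0-q->s1 s1-p->s0 s1-q->s2 s2-p->s3 s2-q->s2 s3-p->s0 s3-q->s4 s4-p->s4 s4-q->s4

Track how much of `qqpq` has been matched so far: state s0 is no progress, s4 is the absorbing accept state reached once `qqpq` has occurred. Intermediate states record partial matches; on a mismatch, fall back to the longest reusable overlap.
5 states suffice.
        p   q  
>  s0   s0  s1 
   s1   s0  s2 
   s2   s3  s2 
   s3   s0  s4 
 * s4   s4  s4 
(> = start, * = accepting)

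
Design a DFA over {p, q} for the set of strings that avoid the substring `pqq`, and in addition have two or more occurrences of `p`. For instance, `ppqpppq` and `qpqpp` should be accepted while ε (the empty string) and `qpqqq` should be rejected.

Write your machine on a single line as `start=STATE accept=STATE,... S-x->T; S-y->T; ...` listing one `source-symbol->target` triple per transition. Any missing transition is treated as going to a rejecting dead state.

start=S0; accept=S2,S4,S5,S7; S0-p->S1; S0-q->S0; S1-p->S2; S1-q->S3; S2-p->S4; S2-q->S5; S3-p->S2; S3-q->S6; S4-p->S4; S4-q->S7; S5-p->S4; S5-q->S8; S6-p->S8; S6-q->S6; S7-p->S4; S7-q->S9; S8-p->S9; S8-q->S8; S9-p->S9; S9-q->S9

Build one automaton per condition and run them in lockstep. The first has 4 states tracking partial matches of the forbidden pattern `pqq`; the second has 4 states tracking the count of `p`s, saturating at 3. A product state is a pair (one from each), accepting exactly when both do.
10 states suffice.
        p   q  
>  S0   S1  S0 
   S1   S2  S3 
 * S2   S4  S5 
   S3   S2  S6 
 * S4   S4  S7 
 * S5   S4  S8 
   S6   S8  S6 
 * S7   S4  S9 
   S8   S9  S8 
   S9   S9  S9 
(> = start, * = accepting)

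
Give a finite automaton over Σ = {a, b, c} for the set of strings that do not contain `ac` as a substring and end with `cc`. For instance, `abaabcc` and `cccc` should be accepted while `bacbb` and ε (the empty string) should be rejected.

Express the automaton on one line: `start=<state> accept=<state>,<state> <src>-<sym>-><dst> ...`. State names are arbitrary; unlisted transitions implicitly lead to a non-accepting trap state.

Run two small machines in parallel and take their product. One (3 states) tracks partial matches of the forbidden pattern `ac`; the other (3 states) tracks how much of the suffix `cc` has currently been matched. Each combined state is a pair, one component from each; accept when both components accept. After merging equivalent states the machine shrinks.
        a   b   c  
>  q0   q1  q0  q2 
   q1   q1  q0  q3 
   q2   q1  q0  q4 
   q3   q3  q3  q3 
 * q4   q1  q0  q4 
(> = start, * = accepting)

start=q0 accept=q4 q0-a->q1 q0-b->q0 q0-c->q2 q1-a->q1 q1-b->q0 q1-c->q3 q2-a->q1 q2-b->q0 q2-c->q4 q3-a->q3 q3-b->q3 q3-c->q3 q4-a->q1 q4-b->q0 q4-c->q4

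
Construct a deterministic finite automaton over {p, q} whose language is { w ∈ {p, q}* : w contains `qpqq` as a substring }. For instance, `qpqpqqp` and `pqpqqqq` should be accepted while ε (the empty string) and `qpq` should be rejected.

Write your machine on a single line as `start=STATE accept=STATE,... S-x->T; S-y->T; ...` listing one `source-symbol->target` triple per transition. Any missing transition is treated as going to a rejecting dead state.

Track how much of `qpqq` has been matched so far: state s0 is no progress, s4 is the absorbing accept state reached once `qpqq` has occurred. Intermediate states record partial matches; on a mismatch, fall back to the longest reusable overlap.
5 states suffice.
        p   q  
>  s0   s0  s1 
   s1   s2  s1 
   s2   s0  s3 
   s3   s2  s4 
 * s4   s4  s4 
(> = start, * = accepting)

start=s0; accept=s4; s0-p->s0; s0-q->s1; s1-p->s2; s1-q->s1; s2-p->s0; s2-q->s3; s3-p->s2; s3-q->s4; s4-p->s4; s4-q->s4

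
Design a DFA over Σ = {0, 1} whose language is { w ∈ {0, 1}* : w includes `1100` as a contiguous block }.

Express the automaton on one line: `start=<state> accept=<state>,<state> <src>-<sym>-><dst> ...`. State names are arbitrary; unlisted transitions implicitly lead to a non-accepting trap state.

Track how much of `1100` has been matched so far: state q0 is no progress, q4 is the absorbing accept state reached once `1100` has occurred. Intermediate states record partial matches; on a mismatch, fall back to the longest reusable overlap.
A 5-state machine:
        0   1  
>  q0   q0  q1 
   q1   q0  q2 
   q2   q3  q2 
   q3   q4  q1 
 * q4   q4  q4 
(> = start, * = accepting)

start=q0 accept=q4 q0-0->q0 q0-1->q1 q1-0->q0 q1-1->q2 q2-0->q3 q2-1->q2 q3-0->q4 q3-1->q1 q4-0->q4 q4-1->q4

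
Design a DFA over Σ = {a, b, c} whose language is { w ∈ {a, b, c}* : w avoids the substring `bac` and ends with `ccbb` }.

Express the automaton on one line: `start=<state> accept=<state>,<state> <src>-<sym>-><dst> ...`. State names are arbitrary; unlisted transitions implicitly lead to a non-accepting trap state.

Run two small machines in parallel and take their product. The first has 4 states tracking partial matches of the forbidden pattern `bac`; the second has 5 states tracking how much of the suffix `ccbb` has currently been matched. A product state is a pair (one from each), accepting exactly when both do.
With 12 states:
          a    b    c  
>  s0     s0   s1   s2 
   s1     s3   s1   s2 
   s2     s0   s1   s4 
   s3     s0   s1   s5 
   s4     s0   s6   s4 
   s5     s7   s7   s8 
   s6     s3   s9   s2 
   s7     s7   s7   s5 
   s8     s7  s10   s8 
 * s9     s3   s1   s2 
   s10    s7  s11   s5 
   s11    s7   s7   s5 
(> = start, * = accepting)

start=s0 accept=s9 s0-a->s0 s0-b->s1 s0-c->s2 s1-a->s3 s1-b->s1 s1-c->s2 s2-a->s0 s2-b->s1 s2-c->s4 s3-a->s0 s3-b->s1 s3-c->s5 s4-a->s0 s4-b->s6 s4-c->s4 s5-a->s7 s5-b->s7 s5-c->s8 s6-a->s3 s6-b->s9 s6-c->s2 s7-a->s7 s7-b->s7 s7-c->s5 s8-a->s7 s8-b->s10 s8-c->s8 s9-a->s3 s9-b->s1 s9-c->s2 s10-a->s7 s10-b->s11 s10-c->s5 s11-a->s7 s11-b->s7 s11-c->s5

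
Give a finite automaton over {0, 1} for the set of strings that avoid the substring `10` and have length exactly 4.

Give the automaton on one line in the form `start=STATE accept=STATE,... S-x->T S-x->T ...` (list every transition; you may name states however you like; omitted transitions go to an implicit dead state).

start=s0 accept=s8 s0-0->s1 s0-1->s2 s1-0->s3 s1-1->s4 s2-0->s5 s2-1->s4 s3-0->s6 s3-1->s7 s4-0->s5 s4-1->s7 s5-0->s5 s5-1->s5 s6-0->s8 s6-1->s8 s7-0->s5 s7-1->s8 s8-0->s5 s8-1->s5

Handle the two conditions separately and then intersect. One (3 states) tracks partial matches of the forbidden pattern `10`; the other (6 states) tracks the input length, saturating at 5. Each combined state is a pair, one component from each; accept when both components accept. Equivalent product states are then merged.
A 9-state machine:
        0   1  
>  s0   s1  s2 
   s1   s3  s4 
   s2   s5  s4 
   s3   s6  s7 
   s4   s5  s7 
   s5   s5  s5 
   s6   s8  s8 
   s7   s5  s8 
 * s8   s5  s5 
(> = start, * = accepting)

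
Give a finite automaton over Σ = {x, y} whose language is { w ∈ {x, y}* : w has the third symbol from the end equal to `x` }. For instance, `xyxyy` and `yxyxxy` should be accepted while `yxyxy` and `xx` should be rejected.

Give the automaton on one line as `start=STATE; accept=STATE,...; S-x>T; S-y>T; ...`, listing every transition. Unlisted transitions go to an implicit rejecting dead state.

A DFA must remember the last 3 symbols (since which symbol is third-to-last isn't known until the input ends). Use one state per possible window of the last ≤3 symbols; accept from those whose window starts with `x`.
15 states suffice.
          x    y  
>  S0     S1   S2 
   S1     S3   S4 
   S2     S5   S6 
   S3     S7   S8 
   S4     S9  S10 
   S5    S11  S12 
   S6    S13  S14 
 * S7     S7   S8 
 * S8     S9  S10 
 * S9    S11  S12 
 * S10   S13  S14 
   S11    S7   S8 
   S12    S9  S10 
   S13   S11  S12 
   S14   S13  S14 
(> = start, * = accepting)

start=S0; accept=S7,S8,S9,S10; S0-x>S1; S0-y>S2; S1-x>S3; S1-y>S4; S2-x>S5; S2-y>S6; S3-x>S7; S3-y>S8; S4-x>S9; S4-y>S10; S5-x>S11; S5-y>S12; S6-x>S13; S6-y>S14; S7-x>S7; S7-y>S8; S8-x>S9; S8-y>S10; S9-x>S11; S9-y>S12; S10-x>S13; S10-y>S14; S11-x>S7; S11-y>S8; S12-x>S9; S12-y>S10; S13-x>S11; S13-y>S12; S14-x>S13; S14-y>S14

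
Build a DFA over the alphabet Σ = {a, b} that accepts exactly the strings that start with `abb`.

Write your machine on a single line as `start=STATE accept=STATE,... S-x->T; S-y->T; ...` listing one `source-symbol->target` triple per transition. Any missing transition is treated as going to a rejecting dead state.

Walk along `abb` while the input agrees: from S0 take `a` to S1, and so on. Any deviation drops to the rejecting sink S4. Once S3 is reached the prefix is confirmed and every continuation is accepted.
5 states suffice.
        a   b  
>  S0   S1  S4 
   S1   S4  S2 
   S2   S4  S3 
 * S3   S3  S3 
   S4   S4  S4 
(> = start, * = accepting)

start=S0; accept=S3; S0-a->S1; S0-b->S4; S1-a->S4; S1-b->S2; S2-a->S4; S2-b->S3; S3-a->S3; S3-b->S3; S4-a->S4; S4-b->S4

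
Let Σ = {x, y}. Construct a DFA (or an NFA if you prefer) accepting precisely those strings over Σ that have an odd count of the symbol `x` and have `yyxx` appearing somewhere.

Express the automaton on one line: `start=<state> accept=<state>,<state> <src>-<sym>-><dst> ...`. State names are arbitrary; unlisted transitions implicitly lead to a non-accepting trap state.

Build one automaton per condition and run them in lockstep. One (2 states) tracks the count of `x`s modulo 2; the other (5 states) tracks whether and how much of `yyxx` has been seen. Each combined state is a pair, one component from each; accept when both components accept.
10 states suffice.
        x   y  
>  S0   S1  S2 
   S1   S0  S3 
   S2   S1  S4 
   S3   S0  S5 
   S4   S6  S4 
   S5   S7  S5 
   S6   S8  S3 
   S7   S9  S2 
   S8   S9  S8 
 * S9   S8  S9 
(> = start, * = accepting)

start=S0 accept=S9 S0-x->S1 S0-y->S2 S1-x->S0 S1-y->S3 S2-x->S1 S2-y->S4 S3-x->S0 S3-y->S5 S4-x->S6 S4-y->S4 S5-x->S7 S5-y->S5 S6-x->S8 S6-y->S3 S7-x->S9 S7-y->S2 S8-x->S9 S8-y->S8 S9-x->S8 S9-y->S9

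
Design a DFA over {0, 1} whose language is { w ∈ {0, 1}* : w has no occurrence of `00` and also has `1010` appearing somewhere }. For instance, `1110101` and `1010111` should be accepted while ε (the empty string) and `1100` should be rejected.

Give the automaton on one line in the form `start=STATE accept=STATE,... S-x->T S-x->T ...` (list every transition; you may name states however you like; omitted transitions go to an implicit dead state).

Build one automaton per condition and run them in lockstep. One (3 states) tracks partial matches of the forbidden pattern `00`; the other (5 states) tracks whether and how much of `1010` has been seen. Each combined state is a pair, one component from each; accept when both components accept. Equivalent product states are then merged.
With 8 states:
        0   1  
>  q0   q1  q2 
   q1   q3  q2 
   q2   q4  q2 
   q3   q3  q3 
   q4   q3  q5 
   q5   q6  q2 
 * q6   q3  q7 
 * q7   q6  q7 
(> = start, * = accepting)

start=q0 accept=q6,q7 q0-0->q1 q0-1->q2 q1-0->q3 q1-1->q2 q2-0->q4 q2-1->q2 q3-0->q3 q3-1->q3 q4-0->q3 q4-1->q5 q5-0->q6 q5-1->q2 q6-0->q3 q6-1->q7 q7-0->q6 q7-1->q7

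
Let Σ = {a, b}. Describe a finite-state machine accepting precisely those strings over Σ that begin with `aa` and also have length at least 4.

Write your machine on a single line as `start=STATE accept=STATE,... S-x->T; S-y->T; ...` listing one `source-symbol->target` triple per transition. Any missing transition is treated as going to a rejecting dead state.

start=s0; accept=s5; s0-a->s1; s0-b->s2; s1-a->s3; s1-b->s2; s2-a->s2; s2-b->s2; s3-a->s4; s3-b->s4; s4-a->s5; s4-b->s5; s5-a->s5; s5-b->s5

Run two small machines in parallel and take their product. One (4 states) tracks whether the input so far still matches the prefix `aa`; the other (6 states) tracks the input length, saturating at 5. Each combined state is a pair, one component from each; accept when both components accept. After merging equivalent states the machine shrinks.
A 6-state machine:
        a   b  
>  s0   s1  s2 
   s1   s3  s2 
   s2   s2  s2 
   s3   s4  s4 
   s4   s5  s5 
 * s5   s5  s5 
(> = start, * = accepting)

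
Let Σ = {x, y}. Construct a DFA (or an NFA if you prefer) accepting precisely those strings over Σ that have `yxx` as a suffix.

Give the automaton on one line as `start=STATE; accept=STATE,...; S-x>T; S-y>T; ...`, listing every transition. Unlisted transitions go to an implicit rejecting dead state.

Remember how much of `yxx` the current input suffix matches. State s0 means no match yet; s1 means the last symbol is `y`; s2 means the last 2 symbols are `yx`; s3 means the last 3 symbols are `yxx`. Only s3 accepts. On a mismatch, fall back to the longest proper suffix that is still a prefix of `yxx`.
A 4-state machine:
        x   y  
>  s0   s0  s1 
   s1   s2  s1 
   s2   s3  s1 
 * s3   s0  s1 
(> = start, * = accepting)

start=s0; accept=s3; s0-x>s0; s0-y>s1; s1-x>s2; s1-y>s1; s2-x>s3; s2-y>s1; s3-x>s0; s3-y>s1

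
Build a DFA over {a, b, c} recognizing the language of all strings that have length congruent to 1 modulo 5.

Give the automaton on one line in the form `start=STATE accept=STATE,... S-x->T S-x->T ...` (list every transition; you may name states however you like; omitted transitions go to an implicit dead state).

start=q0 accept=q1 q0-a->q1 q0-b->q1 q0-c->q1 q1-a->q2 q1-b->q2 q1-c->q2 q2-a->q3 q2-b->q3 q2-c->q3 q3-a->q4 q3-b->q4 q3-c->q4 q4-a->q0 q4-b->q0 q4-c->q0

Only the length mod 5 matters, so use a 5-cycle: from any state, every input symbol moves to the next state, wrapping q4 back to q0. Mark q1 accepting.
5 states suffice.
        a   b   c  
>  q0   q1  q1  q1 
 * q1   q2  q2  q2 
   q2   q3  q3  q3 
   q3   q4  q4  q4 
   q4   q0  q0  q0 
(> = start, * = accepting)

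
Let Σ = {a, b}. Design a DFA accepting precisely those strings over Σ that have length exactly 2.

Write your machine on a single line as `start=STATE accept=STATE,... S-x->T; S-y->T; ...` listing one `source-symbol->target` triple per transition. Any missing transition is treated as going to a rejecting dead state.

Count input length up to 3: every symbol moves from q0 toward q3, which means 'more than 2' and absorbs. Accept from {q2}.
With 4 states:
        a   b  
>  q0   q1  q1 
   q1   q2  q2 
 * q2   q3  q3 
   q3   q3  q3 
(> = start, * = accepting)

start=q0; accept=q2; q0-a->q1; q0-b->q1; q1-a->q2; q1-b->q2; q2-a->q3; q2-b->q3; q3-a->q3; q3-b->q3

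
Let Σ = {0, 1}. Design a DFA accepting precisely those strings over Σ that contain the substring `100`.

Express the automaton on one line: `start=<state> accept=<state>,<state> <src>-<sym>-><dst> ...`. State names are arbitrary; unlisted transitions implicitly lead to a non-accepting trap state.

Track how much of `100` has been matched so far: state A is no progress, D is the absorbing accept state reached once `100` has occurred. Intermediate states record partial matches; on a mismatch, fall back to the longest reusable overlap.
A 4-state machine:
       0  1 
>  A   A  B 
   B   C  B 
   C   D  B 
 * D   D  D 
(> = start, * = accepting)

start=A accept=D A-0->A A-1->B B-0->C B-1->B C-0->D C-1->B D-0->D D-1->D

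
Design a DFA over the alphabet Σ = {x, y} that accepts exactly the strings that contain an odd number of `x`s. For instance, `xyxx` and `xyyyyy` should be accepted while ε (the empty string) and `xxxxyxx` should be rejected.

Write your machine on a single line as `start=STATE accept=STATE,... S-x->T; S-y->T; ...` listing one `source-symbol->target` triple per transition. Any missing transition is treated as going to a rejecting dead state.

The only thing that matters is how many `x`s have appeared, reduced mod 2. Use one state per residue: A for 0, …, B for 1. Reading `x` moves to the next residue; anything else stays put. B is accepting.
2 states suffice.
       x  y 
>  A   B  A 
 * B   A  B 
(> = start, * = accepting)

start=A; accept=B; A-x->B; A-y->A; B-x->A; B-y->B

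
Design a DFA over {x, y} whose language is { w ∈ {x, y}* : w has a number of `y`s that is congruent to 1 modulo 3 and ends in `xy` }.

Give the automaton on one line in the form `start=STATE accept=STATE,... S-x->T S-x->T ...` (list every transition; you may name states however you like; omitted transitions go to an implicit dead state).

start=q0 accept=q3 q0-x->q1 q0-y->q2 q1-x->q1 q1-y->q3 q2-x->q2 q2-y->q4 q3-x->q2 q3-y->q4 q4-x->q4 q4-y->q0

Run two small machines in parallel and take their product. The first has 3 states tracking the count of `y`s modulo 3; the second has 3 states tracking how much of the suffix `xy` has currently been matched. A product state is a pair (one from each), accepting exactly when both do. After merging equivalent states the machine shrinks.
A 5-state machine:
        x   y  
>  q0   q1  q2 
   q1   q1  q3 
   q2   q2  q4 
 * q3   q2  q4 
   q4   q4  q0 
(> = start, * = accepting)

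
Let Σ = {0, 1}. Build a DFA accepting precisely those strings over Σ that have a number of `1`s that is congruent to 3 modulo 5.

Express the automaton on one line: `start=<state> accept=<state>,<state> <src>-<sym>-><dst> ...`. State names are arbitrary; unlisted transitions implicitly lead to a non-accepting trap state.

The only thing that matters is how many `1`s have appeared, reduced mod 5. Use one state per residue: q0 for 0, …, q4 for 4. Reading `1` moves to the next residue; anything else stays put. q3 is accepting.
A 5-state machine:
        0   1  
>  q0   q0  q1 
   q1   q1  q2 
   q2   q2  q3 
 * q3   q3  q4 
   q4   q4  q0 
(> = start, * = accepting)

start=q0 accept=q3 q0-0->q0 q0-1->q1 q1-0->q1 q1-1->q2 q2-0->q2 q2-1->q3 q3-0->q3 q3-1->q4 q4-0->q4 q4-1->q0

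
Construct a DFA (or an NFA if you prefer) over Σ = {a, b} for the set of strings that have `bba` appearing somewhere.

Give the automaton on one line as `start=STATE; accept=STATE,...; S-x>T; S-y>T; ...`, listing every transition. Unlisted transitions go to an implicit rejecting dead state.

start=q0; accept=q3; q0-a>q0; q0-b>q1; q1-a>q0; q1-b>q2; q2-a>q3; q2-b>q2; q3-a>q3; q3-b>q3

Track how much of `bba` has been matched so far: state q0 is no progress, q3 is the absorbing accept state reached once `bba` has occurred. Intermediate states record partial matches; on a mismatch, fall back to the longest reusable overlap.
        a   b  
>  q0   q0  q1 
   q1   q0  q2 
   q2   q3  q2 
 * q3   q3  q3 
(> = start, * = accepting)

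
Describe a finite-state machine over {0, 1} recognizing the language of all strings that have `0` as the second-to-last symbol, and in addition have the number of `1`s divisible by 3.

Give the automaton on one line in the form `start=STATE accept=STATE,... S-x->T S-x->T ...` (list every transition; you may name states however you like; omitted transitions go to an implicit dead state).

Build one automaton per condition and run them in lockstep. The first has 7 states tracking the last 2 symbols read; the second has 3 states tracking the count of `1`s modulo 3. A product state is a pair (one from each), accepting exactly when both do. After merging equivalent states the machine shrinks.
A 7-state machine:
       0  1 
>  A   B  C 
   B   D  C 
   C   C  E 
 * D   D  C 
   E   F  A 
   F   F  G 
 * G   B  C 
(> = start, * = accepting)

start=A accept=D,G A-0->B A-1->C B-0->D B-1->C C-0->C C-1->E D-0->D D-1->C E-0->F E-1->A F-0->F F-1->G G-0->B G-1->C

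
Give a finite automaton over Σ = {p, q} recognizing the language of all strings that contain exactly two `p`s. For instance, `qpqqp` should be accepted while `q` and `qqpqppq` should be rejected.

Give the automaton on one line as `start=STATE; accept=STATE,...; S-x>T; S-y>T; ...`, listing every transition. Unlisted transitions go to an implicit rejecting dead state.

start=S0; accept=S2; S0-p>S1; S0-q>S0; S1-p>S2; S1-q>S1; S2-p>S3; S2-q>S2; S3-p>S3; S3-q>S3

Only the number of `p`s matters, and only up to 3. Make a chain S0 → S1 → S2 → S3 advanced by each `p` (with S3 absorbing); every other symbol self-loops. The accepting set is {S2}.
A 4-state machine:
        p   q  
>  S0   S1  S0 
   S1   S2  S1 
 * S2   S3  S2 
   S3   S3  S3 
(> = start, * = accepting)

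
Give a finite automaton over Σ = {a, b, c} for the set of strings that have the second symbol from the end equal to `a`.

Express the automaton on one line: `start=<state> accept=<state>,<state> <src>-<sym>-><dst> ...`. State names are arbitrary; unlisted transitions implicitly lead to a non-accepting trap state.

A DFA must remember the last 2 symbols (since which symbol is second-to-last isn't known until the input ends). Use one state per possible window of the last ≤2 symbols; accept from those whose window starts with `a`.
With 13 states:
          a    b    c  
>  q0     q1   q2   q3 
   q1     q4   q5   q6 
   q2     q7   q8   q9 
   q3    q10  q11  q12 
 * q4     q4   q5   q6 
 * q5     q7   q8   q9 
 * q6    q10  q11  q12 
   q7     q4   q5   q6 
   q8     q7   q8   q9 
   q9    q10  q11  q12 
   q10    q4   q5   q6 
   q11    q7   q8   q9 
   q12   q10  q11  q12 
(> = start, * = accepting)

start=q0 accept=q4,q5,q6 q0-a->q1 q0-b->q2 q0-c->q3 q1-a->q4 q1-b->q5 q1-c->q6 q2-a->q7 q2-b->q8 q2-c->q9 q3-a->q10 q3-b->q11 q3-c->q12 q4-a->q4 q4-b->q5 q4-c->q6 q5-a->q7 q5-b->q8 q5-c->q9 q6-a->q10 q6-b->q11 q6-c->q12 q7-a->q4 q7-b->q5 q7-c->q6 q8-a->q7 q8-b->q8 q8-c->q9 q9-a->q10 q9-b->q11 q9-c->q12 q10-a->q4 q10-b->q5 q10-c->q6 q11-a->q7 q11-b->q8 q11-c->q9 q12-a->q10 q12-b->q11 q12-c->q12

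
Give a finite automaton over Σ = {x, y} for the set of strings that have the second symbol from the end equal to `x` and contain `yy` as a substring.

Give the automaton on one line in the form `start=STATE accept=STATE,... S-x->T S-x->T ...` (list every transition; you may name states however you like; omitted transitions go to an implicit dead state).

Run two small machines in parallel and take their product. The first has 7 states tracking the last 2 symbols read; the second has 3 states tracking whether and how much of `yy` has been seen. A product state is a pair (one from each), accepting exactly when both do.
        x   y  
>  S0   S1  S2 
   S1   S3  S4 
   S2   S5  S6 
   S3   S3  S4 
   S4   S5  S6 
   S5   S3  S4 
   S6   S7  S6 
   S7   S8  S9 
 * S8   S8  S9 
 * S9   S7  S6 
(> = start, * = accepting)

start=S0 accept=S8,S9 S0-x->S1 S0-y->S2 S1-x->S3 S1-y->S4 S2-x->S5 S2-y->S6 S3-x->S3 S3-y->S4 S4-x->S5 S4-y->S6 S5-x->S3 S5-y->S4 S6-x->S7 S6-y->S6 S7-x->S8 S7-y->S9 S8-x->S8 S8-y->S9 S9-x->S7 S9-y->S6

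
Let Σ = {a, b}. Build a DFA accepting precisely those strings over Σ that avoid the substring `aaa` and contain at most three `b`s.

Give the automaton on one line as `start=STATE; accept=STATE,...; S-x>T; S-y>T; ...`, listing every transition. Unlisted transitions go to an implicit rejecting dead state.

start=s0; accept=s0,s1,s2,s3,s4,s5,s7,s8,s9,s11,s12,s15; s0-a>s1; s0-b>s2; s1-a>s3; s1-b>s2; s2-a>s4; s2-b>s5; s3-a>s6; s3-b>s2; s4-a>s7; s4-b>s5; s5-a>s8; s5-b>s9; s6-a>s6; s6-b>s10; s7-a>s10; s7-b>s5; s8-a>s11; s8-b>s9; s9-a>s12; s9-b>s13; s10-a>s10; s10-b>s14; s11-a>s14; s11-b>s9; s12-a>s15; s12-b>s13; s13-a>s16; s13-b>s13; s14-a>s14; s14-b>s17; s15-a>s17; s15-b>s13; s16-a>s18; s16-b>s13; s17-a>s17; s17-b>s19; s18-a>s19; s18-b>s13; s19-a>s19; s19-b>s19

Run two small machines in parallel and take their product. The first has 4 states tracking partial matches of the forbidden pattern `aaa`; the second has 5 states tracking the count of `b`s, saturating at 4. A product state is a pair (one from each), accepting exactly when both do.
A 20-state machine:
          a    b  
>* s0     s1   s2 
 * s1     s3   s2 
 * s2     s4   s5 
 * s3     s6   s2 
 * s4     s7   s5 
 * s5     s8   s9 
   s6     s6  s10 
 * s7    s10   s5 
 * s8    s11   s9 
 * s9    s12  s13 
   s10   s10  s14 
 * s11   s14   s9 
 * s12   s15  s13 
   s13   s16  s13 
   s14   s14  s17 
 * s15   s17  s13 
   s16   s18  s13 
   s17   s17  s19 
   s18   s19  s13 
   s19   s19  s19 
(> = start, * = accepting)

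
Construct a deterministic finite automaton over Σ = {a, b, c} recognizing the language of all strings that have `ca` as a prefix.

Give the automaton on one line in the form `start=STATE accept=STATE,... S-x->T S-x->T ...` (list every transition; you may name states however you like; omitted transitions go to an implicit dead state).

start=s0 accept=s2 s0-a->s3 s0-b->s3 s0-c->s1 s1-a->s2 s1-b->s3 s1-c->s3 s2-a->s2 s2-b->s2 s2-c->s2 s3-a->s3 s3-b->s3 s3-c->s3

Walk along `ca` while the input agrees: from s0 take `c` to s1, and so on. Any deviation drops to the rejecting sink s3. Once s2 is reached the prefix is confirmed and every continuation is accepted.
A 4-state machine:
        a   b   c  
>  s0   s3  s3  s1 
   s1   s2  s3  s3 
 * s2   s2  s2  s2 
   s3   s3  s3  s3 
(> = start, * = accepting)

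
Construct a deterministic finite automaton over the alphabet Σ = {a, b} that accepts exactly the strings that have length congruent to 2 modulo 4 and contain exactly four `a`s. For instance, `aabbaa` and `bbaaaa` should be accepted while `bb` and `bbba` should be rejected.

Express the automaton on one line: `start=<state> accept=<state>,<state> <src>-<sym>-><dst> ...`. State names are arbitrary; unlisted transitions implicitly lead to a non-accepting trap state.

Build one automaton per condition and run them in lockstep. One (4 states) tracks the input length modulo 4; the other (6 states) tracks the count of `a`s, saturating at 5. Each combined state is a pair, one component from each; accept when both components accept. Minimizing collapses redundant product states.
21 states suffice.
          a    b  
>  S0     S1   S2 
   S1     S3   S4 
   S2     S4   S5 
   S3     S6   S7 
   S4     S7   S8 
   S5     S8   S9 
   S6    S10  S11 
   S7    S11  S12 
   S8    S12  S13 
   S9    S13   S0 
   S10   S14  S15 
   S11   S15  S16 
   S12   S16  S17 
   S13   S17   S1 
   S14   S14  S14 
   S15   S14  S18 
   S16   S18  S19 
   S17   S19   S3 
 * S18   S14  S20 
   S19   S20   S6 
   S20   S14  S10 
(> = start, * = accepting)

start=S0 accept=S18 S0-a->S1 S0-b->S2 S1-a->S3 S1-b->S4 S2-a->S4 S2-b->S5 S3-a->S6 S3-b->S7 S4-a->S7 S4-b->S8 S5-a->S8 S5-b->S9 S6-a->S10 S6-b->S11 S7-a->S11 S7-b->S12 S8-a->S12 S8-b->S13 S9-a->S13 S9-b->S0 S10-a->S14 S10-b->S15 S11-a->S15 S11-b->S16 S12-a->S16 S12-b->S17 S13-a->S17 S13-b->S1 S14-a->S14 S14-b->S14 S15-a->S14 S15-b->S18 S16-a->S18 S16-b->S19 S17-a->S19 S17-b->S3 S18-a->S14 S18-b->S20 S19-a->S20 S19-b->S6 S20-a->S14 S20-b->S10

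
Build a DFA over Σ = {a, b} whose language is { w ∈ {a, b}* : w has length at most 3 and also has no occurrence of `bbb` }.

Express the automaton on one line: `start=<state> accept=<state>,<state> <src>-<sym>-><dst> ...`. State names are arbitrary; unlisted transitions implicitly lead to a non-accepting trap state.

Build one automaton per condition and run them in lockstep. One (5 states) tracks the input length, saturating at 4; the other (4 states) tracks partial matches of the forbidden pattern `bbb`. Each combined state is a pair, one component from each; accept when both components accept. Equivalent product states are then merged.
With 7 states:
        a   b  
>* S0   S1  S2 
 * S1   S3  S3 
 * S2   S3  S4 
 * S3   S5  S5 
 * S4   S5  S6 
 * S5   S6  S6 
   S6   S6  S6 
(> = start, * = accepting)

start=S0 accept=S0,S1,S2,S3,S4,S5 S0-a->S1 S0-b->S2 S1-a->S3 S1-b->S3 S2-a->S3 S2-b->S4 S3-a->S5 S3-b->S5 S4-a->S5 S4-b->S6 S5-a->S6 S5-b->S6 S6-a->S6 S6-b->S6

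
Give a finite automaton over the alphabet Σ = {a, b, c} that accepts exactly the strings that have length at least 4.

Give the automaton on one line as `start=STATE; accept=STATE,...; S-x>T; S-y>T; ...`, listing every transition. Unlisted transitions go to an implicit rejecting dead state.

Count input length up to 5: every symbol moves from q0 toward q5, which means 'more than 4' and absorbs. Accept from {q4, q5}.
With 6 states:
        a   b   c  
>  q0   q1  q1  q1 
   q1   q2  q2  q2 
   q2   q3  q3  q3 
   q3   q4  q4  q4 
 * q4   q5  q5  q5 
 * q5   q5  q5  q5 
(> = start, * = accepting)

start=q0; accept=q4,q5; q0-a>q1; q0-b>q1; q0-c>q1; q1-a>q2; q1-b>q2; q1-c>q2; q2-a>q3; q2-b>q3; q2-c>q3; q3-a>q4; q3-b>q4; q3-c>q4; q4-a>q5; q4-b>q5; q4-c>q5; q5-a>q5; q5-b>q5; q5-c>q5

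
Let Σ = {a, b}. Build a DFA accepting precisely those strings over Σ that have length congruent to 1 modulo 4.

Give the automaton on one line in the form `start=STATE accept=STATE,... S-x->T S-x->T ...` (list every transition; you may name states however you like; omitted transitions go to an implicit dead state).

start=S0 accept=S1 S0-a->S1 S0-b->S1 S1-a->S2 S1-b->S2 S2-a->S3 S2-b->S3 S3-a->S0 S3-b->S0

Count input length modulo 4: every symbol advances one step around the cycle S0 → S1 → S2 → S3 → S0. Accept at S1.
4 states suffice.
        a   b  
>  S0   S1  S1 
 * S1   S2  S2 
   S2   S3  S3 
   S3   S0  S0 
(> = start, * = accepting)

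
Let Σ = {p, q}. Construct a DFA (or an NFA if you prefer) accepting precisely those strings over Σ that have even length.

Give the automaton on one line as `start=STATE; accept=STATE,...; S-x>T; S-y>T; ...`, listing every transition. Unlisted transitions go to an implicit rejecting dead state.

start=s0; accept=s0; s0-p>s1; s0-q>s1; s1-p>s0; s1-q>s0

Count input length modulo 2: every symbol advances one step around the cycle s0 → s1 → s0. Accept at s0.
A 2-state machine:
        p   q  
>* s0   s1  s1 
   s1   s0  s0 
(> = start, * = accepting)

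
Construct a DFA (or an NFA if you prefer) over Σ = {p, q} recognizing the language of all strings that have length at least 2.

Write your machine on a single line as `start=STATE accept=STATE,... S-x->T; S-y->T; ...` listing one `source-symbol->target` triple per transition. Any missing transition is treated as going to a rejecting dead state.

We only need to distinguish lengths 0, 1, …, 2, and '>2'. Chain s0 → s1 → s2 → s3 on every symbol, with s3 looping. Accepting states: {s2, s3}.
With 4 states:
        p   q  
>  s0   s1  s1 
   s1   s2  s2 
 * s2   s3  s3 
 * s3   s3  s3 
(> = start, * = accepting)

start=s0; accept=s2,s3; s0-p->s1; s0-q->s1; s1-p->s2; s1-q->s2; s2-p->s3; s2-q->s3; s3-p->s3; s3-q->s3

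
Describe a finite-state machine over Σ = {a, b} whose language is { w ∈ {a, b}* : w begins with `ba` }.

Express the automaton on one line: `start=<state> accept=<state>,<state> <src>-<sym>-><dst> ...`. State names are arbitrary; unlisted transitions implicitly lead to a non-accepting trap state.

Walk along `ba` while the input agrees: from S0 take `b` to S1, and so on. Any deviation drops to the rejecting sink S3. Once S2 is reached the prefix is confirmed and every continuation is accepted.
        a   b  
>  S0   S3  S1 
   S1   S2  S3 
 * S2   S2  S2 
   S3   S3  S3 
(> = start, * = accepting)

start=S0 accept=S2 S0-a->S3 S0-b->S1 S1-a->S2 S1-b->S3 S2-a->S2 S2-b->S2 S3-a->S3 S3-b->S3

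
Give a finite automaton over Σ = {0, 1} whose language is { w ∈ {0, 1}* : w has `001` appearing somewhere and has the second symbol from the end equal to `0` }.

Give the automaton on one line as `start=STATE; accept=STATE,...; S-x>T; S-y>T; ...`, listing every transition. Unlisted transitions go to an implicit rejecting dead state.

start=S0; accept=S7,S10; S0-0>S1; S0-1>S2; S1-0>S3; S1-1>S4; S2-0>S5; S2-1>S6; S3-0>S3; S3-1>S7; S4-0>S5; S4-1>S6; S5-0>S3; S5-1>S4; S6-0>S5; S6-1>S6; S7-0>S8; S7-1>S9; S8-0>S10; S8-1>S7; S9-0>S8; S9-1>S9; S10-0>S10; S10-1>S7

Build one automaton per condition and run them in lockstep. One (4 states) tracks whether and how much of `001` has been seen; the other (7 states) tracks the last 2 symbols read. Each combined state is a pair, one component from each; accept when both components accept.
With 11 states:
          0    1  
>  S0     S1   S2 
   S1     S3   S4 
   S2     S5   S6 
   S3     S3   S7 
   S4     S5   S6 
   S5     S3   S4 
   S6     S5   S6 
 * S7     S8   S9 
   S8    S10   S7 
   S9     S8   S9 
 * S10   S10   S7 
(> = start, * = accepting)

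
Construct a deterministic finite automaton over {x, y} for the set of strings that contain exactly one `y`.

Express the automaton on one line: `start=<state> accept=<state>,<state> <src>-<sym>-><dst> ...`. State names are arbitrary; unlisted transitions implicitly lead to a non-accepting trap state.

Only the number of `y`s matters, and only up to 2. Make a chain A → B → C advanced by each `y` (with C absorbing); every other symbol self-loops. The accepting set is {B}.
A 3-state machine:
       x  y 
>  A   A  B 
 * B   B  C 
   C   C  C 
(> = start, * = accepting)

start=A accept=B A-x->A A-y->B B-x->B B-y->C C-x->C C-y->C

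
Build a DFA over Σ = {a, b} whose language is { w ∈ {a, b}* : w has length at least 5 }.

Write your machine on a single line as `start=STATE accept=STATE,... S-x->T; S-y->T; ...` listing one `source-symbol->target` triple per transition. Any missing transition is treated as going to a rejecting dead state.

Count input length up to 6: every symbol moves from s0 toward s6, which means 'more than 5' and absorbs. Accept from {s5, s6}.
With 7 states:
        a   b  
>  s0   s1  s1 
   s1   s2  s2 
   s2   s3  s3 
   s3   s4  s4 
   s4   s5  s5 
 * s5   s6  s6 
 * s6   s6  s6 
(> = start, * = accepting)

start=s0; accept=s5,s6; s0-a->s1; s0-b->s1; s1-a->s2; s1-b->s2; s2-a->s3; s2-b->s3; s3-a->s4; s3-b->s4; s4-a->s5; s4-b->s5; s5-a->s6; s5-b->s6; s6-a->s6; s6-b->s6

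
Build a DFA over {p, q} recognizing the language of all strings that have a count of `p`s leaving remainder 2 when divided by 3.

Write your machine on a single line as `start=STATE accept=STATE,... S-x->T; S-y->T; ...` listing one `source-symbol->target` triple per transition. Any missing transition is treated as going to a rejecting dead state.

The only thing that matters is how many `p`s have appeared, reduced mod 3. Use one state per residue: S0 for 0, …, S2 for 2. Reading `p` moves to the next residue; anything else stays put. S2 is accepting.
3 states suffice.
        p   q  
>  S0   S1  S0 
   S1   S2  S1 
 * S2   S0  S2 
(> = start, * = accepting)

start=S0; accept=S2; S0-p->S1; S0-q->S0; S1-p->S2; S1-q->S1; S2-p->S0; S2-q->S2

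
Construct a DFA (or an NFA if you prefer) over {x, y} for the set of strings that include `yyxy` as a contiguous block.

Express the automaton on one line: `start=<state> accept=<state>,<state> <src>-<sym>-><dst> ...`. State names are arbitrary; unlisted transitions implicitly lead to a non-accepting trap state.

start=A accept=E A-x->A A-y->B B-x->A B-y->C C-x->D C-y->C D-x->A D-y->E E-x->E E-y->E

Track how much of `yyxy` has been matched so far: state A is no progress, E is the absorbing accept state reached once `yyxy` has occurred. Intermediate states record partial matches; on a mismatch, fall back to the longest reusable overlap.
       x  y 
>  A   A  B 
   B   A  C 
   C   D  C 
   D   A  E 
 * E   E  E 
(> = start, * = accepting)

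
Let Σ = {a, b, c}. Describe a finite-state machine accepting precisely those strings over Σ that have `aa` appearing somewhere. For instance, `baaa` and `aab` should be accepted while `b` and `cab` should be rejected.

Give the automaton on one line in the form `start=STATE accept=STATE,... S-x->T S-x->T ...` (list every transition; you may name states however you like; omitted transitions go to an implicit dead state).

States q0..q1 record the length of the longest prefix of `aa` that matches the current input suffix. Reaching q2 means `aa` has been seen, and we stay there forever. Accept from q2.
3 states suffice.
        a   b   c  
>  q0   q1  q0  q0 
   q1   q2  q0  q0 
 * q2   q2  q2  q2 
(> = start, * = accepting)

start=q0 accept=q2 q0-a->q1 q0-b->q0 q0-c->q0 q1-a->q2 q1-b->q0 q1-c->q0 q2-a->q2 q2-b->q2 q2-c->q2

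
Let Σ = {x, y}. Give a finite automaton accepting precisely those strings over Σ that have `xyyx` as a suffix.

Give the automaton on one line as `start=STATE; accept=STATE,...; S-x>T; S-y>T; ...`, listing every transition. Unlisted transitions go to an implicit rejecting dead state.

Let each state record the length of the longest suffix of the input read so far that is also a prefix of `xyyx`. q1 means the last symbol is `x`; q2 means the last 2 symbols are `xy`; q3 means the last 3 symbols are `xyy`; q4 means the last 4 symbols are `xyyx`. Accept only at q4, where the string currently ends in `xyyx`.
5 states suffice.
        x   y  
>  q0   q1  q0 
   q1   q1  q2 
   q2   q1  q3 
   q3   q4  q0 
 * q4   q1  q2 
(> = start, * = accepting)

start=q0; accept=q4; q0-x>q1; q0-y>q0; q1-x>q1; q1-y>q2; q2-x>q1; q2-y>q3; q3-x>q4; q3-y>q0; q4-x>q1; q4-y>q2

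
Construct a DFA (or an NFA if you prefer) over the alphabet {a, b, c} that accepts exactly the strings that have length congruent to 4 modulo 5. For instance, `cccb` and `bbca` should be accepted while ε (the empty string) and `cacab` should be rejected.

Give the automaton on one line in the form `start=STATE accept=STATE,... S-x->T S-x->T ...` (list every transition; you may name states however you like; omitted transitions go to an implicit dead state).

start=q0 accept=q4 q0-a->q1 q0-b->q1 q0-c->q1 q1-a->q2 q1-b->q2 q1-c->q2 q2-a->q3 q2-b->q3 q2-c->q3 q3-a->q4 q3-b->q4 q3-c->q4 q4-a->q0 q4-b->q0 q4-c->q0

Only the length mod 5 matters, so use a 5-cycle: from any state, every input symbol moves to the next state, wrapping q4 back to q0. Mark q4 accepting.
5 states suffice.
        a   b   c  
>  q0   q1  q1  q1 
   q1   q2  q2  q2 
   q2   q3  q3  q3 
   q3   q4  q4  q4 
 * q4   q0  q0  q0 
(> = start, * = accepting)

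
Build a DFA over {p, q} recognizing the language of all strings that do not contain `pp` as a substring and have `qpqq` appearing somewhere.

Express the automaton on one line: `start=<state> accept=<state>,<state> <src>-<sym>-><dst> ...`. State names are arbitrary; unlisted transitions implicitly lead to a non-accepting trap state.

start=S0 accept=S6,S7 S0-p->S1 S0-q->S2 S1-p->S3 S1-q->S2 S2-p->S4 S2-q->S2 S3-p->S3 S3-q->S3 S4-p->S3 S4-q->S5 S5-p->S4 S5-q->S6 S6-p->S7 S6-q->S6 S7-p->S3 S7-q->S6

Build one automaton per condition and run them in lockstep. One (3 states) tracks partial matches of the forbidden pattern `pp`; the other (5 states) tracks whether and how much of `qpqq` has been seen. Each combined state is a pair, one component from each; accept when both components accept. Minimizing collapses redundant product states.
        p   q  
>  S0   S1  S2 
   S1   S3  S2 
   S2   S4  S2 
   S3   S3  S3 
   S4   S3  S5 
   S5   S4  S6 
 * S6   S7  S6 
 * S7   S3  S6 
(> = start, * = accepting)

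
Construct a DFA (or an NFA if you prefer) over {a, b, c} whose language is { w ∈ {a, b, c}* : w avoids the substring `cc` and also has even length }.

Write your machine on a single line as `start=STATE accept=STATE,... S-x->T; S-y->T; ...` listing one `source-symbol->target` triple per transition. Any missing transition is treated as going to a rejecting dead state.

start=s0; accept=s0,s3; s0-a->s1; s0-b->s1; s0-c->s2; s1-a->s0; s1-b->s0; s1-c->s3; s2-a->s0; s2-b->s0; s2-c->s4; s3-a->s1; s3-b->s1; s3-c->s4; s4-a->s4; s4-b->s4; s4-c->s4

Build one automaton per condition and run them in lockstep. The first has 3 states tracking partial matches of the forbidden pattern `cc`; the second has 2 states tracking the input length modulo 2. A product state is a pair (one from each), accepting exactly when both do. Equivalent product states are then merged.
With 5 states:
        a   b   c  
>* s0   s1  s1  s2 
   s1   s0  s0  s3 
   s2   s0  s0  s4 
 * s3   s1  s1  s4 
   s4   s4  s4  s4 
(> = start, * = accepting)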